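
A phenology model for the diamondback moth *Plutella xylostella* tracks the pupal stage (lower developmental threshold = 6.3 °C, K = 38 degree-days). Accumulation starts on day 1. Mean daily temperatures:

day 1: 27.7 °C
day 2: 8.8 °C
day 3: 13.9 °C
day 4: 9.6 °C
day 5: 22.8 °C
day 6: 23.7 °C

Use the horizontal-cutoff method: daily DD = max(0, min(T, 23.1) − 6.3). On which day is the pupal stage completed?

day 5

Daily DD above 6.3 °C (capped at 16.8): 16.8, 2.5, 7.6, 3.3, 16.5, 16.8.
Cumulative: 16.8, 19.3, 26.9, 30.2, 46.7, 63.5.
The total first reaches 38 DD on day 5.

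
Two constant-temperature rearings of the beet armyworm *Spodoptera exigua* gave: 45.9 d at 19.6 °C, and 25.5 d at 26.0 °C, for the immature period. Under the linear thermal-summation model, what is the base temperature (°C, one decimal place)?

Equal thermal constants: D₁(T₁ − T_b) = D₂(T₂ − T_b).
45.9·(19.6 − T_b) = 25.5·(26.0 − T_b)
T_b = (45.9·19.6 − 25.5·26.0) / (45.9 − 25.5) = 236.64 / 20.4 = 11.600 °C ≈ 11.6 °C.

11.6 °C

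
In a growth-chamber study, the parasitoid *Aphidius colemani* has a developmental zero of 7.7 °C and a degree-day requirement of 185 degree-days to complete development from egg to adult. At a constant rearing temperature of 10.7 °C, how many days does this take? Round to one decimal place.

Daily accumulation = 10.7 − 7.7 = 3.0 DD/day.
Duration = 185 / 3.0 = 61.667 ≈ 61.7 days.

61.7 days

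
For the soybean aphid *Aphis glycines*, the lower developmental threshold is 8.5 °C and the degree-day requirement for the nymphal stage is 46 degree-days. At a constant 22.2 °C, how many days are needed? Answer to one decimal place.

3.4 days

Daily accumulation = 22.2 − 8.5 = 13.7 DD/day.
Duration = 46 / 13.7 = 3.358 ≈ 3.4 days.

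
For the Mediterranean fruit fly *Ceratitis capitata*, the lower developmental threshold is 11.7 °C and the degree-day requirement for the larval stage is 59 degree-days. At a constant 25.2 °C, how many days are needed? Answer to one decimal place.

4.4 days

Daily accumulation = 25.2 − 11.7 = 13.5 DD/day.
Duration = 59 / 13.5 = 4.370 ≈ 4.4 days.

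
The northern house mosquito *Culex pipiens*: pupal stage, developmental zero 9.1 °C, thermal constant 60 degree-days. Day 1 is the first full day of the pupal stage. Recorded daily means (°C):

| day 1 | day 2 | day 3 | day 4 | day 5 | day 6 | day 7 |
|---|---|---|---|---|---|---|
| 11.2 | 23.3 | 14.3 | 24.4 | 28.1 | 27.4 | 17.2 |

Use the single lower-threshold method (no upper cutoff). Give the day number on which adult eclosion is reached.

day 6

Daily DD above 9.1 °C: 2.1, 14.2, 5.2, 15.3, 19.0, 18.3, 8.1.
Cumulative: 2.1, 16.3, 21.5, 36.8, 55.8, 74.1, 82.2.
The total first reaches 60 DD on day 6.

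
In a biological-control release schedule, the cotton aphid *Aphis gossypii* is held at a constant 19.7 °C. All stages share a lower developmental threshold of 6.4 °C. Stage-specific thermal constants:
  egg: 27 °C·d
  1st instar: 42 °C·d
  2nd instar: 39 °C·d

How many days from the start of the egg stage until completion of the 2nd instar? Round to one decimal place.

8.1 days

Daily accumulation at 19.7 °C = 19.7 − 6.4 = 13.3 DD/day.
Total K = 27 + 42 + 39 = 108 DD.
Total duration = 108 / 13.3 = 8.120 ≈ 8.1 days.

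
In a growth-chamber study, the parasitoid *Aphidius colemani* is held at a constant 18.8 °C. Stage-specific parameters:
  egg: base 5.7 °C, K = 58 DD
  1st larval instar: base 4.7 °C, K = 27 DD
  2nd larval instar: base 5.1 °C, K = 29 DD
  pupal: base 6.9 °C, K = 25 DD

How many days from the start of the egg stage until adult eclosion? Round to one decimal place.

egg: 58 / (18.8 − 5.7) = 58 / 13.1 = 4.427 d.
1st larval instar: 27 / (18.8 − 4.7) = 27 / 14.1 = 1.915 d.
2nd larval instar: 29 / (18.8 − 5.1) = 29 / 13.7 = 2.117 d.
pupal: 25 / (18.8 − 6.9) = 25 / 11.9 = 2.101 d.
Sum = 10.560 ≈ 10.6 days.

10.6 days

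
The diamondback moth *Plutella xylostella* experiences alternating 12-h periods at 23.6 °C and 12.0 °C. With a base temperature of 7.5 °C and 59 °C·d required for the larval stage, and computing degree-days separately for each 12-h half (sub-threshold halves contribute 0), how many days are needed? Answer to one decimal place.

5.7 days

Day half: max(0, 23.6 − 7.5) × 0.5 = 16.1 × 0.5 = 8.05 DD.
Night half: max(0, 12.0 − 7.5) × 0.5 = 4.5 × 0.5 = 2.25 DD.
Per 24 h: 10.30 DD/day.
Duration = 59 / 10.30 = 5.728 ≈ 5.7 days.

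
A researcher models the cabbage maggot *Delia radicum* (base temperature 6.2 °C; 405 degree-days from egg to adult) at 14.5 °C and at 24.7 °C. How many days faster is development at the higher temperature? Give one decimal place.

At 14.5 °C: 405 / (14.5 − 6.2) = 405 / 8.3 = 48.795 d.
At 24.7 °C: 405 / (24.7 − 6.2) = 405 / 18.5 = 21.892 d.
Difference = |48.795 − 21.892| = 26.903 ≈ 26.9 days.

26.9 days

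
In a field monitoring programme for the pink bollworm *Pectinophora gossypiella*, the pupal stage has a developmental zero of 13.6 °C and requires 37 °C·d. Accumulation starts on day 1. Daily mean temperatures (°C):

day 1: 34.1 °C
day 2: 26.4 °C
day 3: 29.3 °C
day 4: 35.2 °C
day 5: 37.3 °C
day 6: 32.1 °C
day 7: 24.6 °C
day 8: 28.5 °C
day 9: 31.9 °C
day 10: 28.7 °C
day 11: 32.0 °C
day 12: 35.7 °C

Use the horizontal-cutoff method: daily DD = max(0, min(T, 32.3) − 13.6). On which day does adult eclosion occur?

day 3

Daily DD above 13.6 °C (capped at 18.7): 18.7, 12.8, 15.7, 18.7, 18.7, 18.5, 11.0, 14.9, 18.3, 15.1, 18.4, 18.7.
Cumulative: 18.7, 31.5, 47.2, 65.9, 84.6, 103.1, 114.1, 129.0, 147.3, 162.4, 180.8, 199.5.
The total first reaches 37 DD on day 3.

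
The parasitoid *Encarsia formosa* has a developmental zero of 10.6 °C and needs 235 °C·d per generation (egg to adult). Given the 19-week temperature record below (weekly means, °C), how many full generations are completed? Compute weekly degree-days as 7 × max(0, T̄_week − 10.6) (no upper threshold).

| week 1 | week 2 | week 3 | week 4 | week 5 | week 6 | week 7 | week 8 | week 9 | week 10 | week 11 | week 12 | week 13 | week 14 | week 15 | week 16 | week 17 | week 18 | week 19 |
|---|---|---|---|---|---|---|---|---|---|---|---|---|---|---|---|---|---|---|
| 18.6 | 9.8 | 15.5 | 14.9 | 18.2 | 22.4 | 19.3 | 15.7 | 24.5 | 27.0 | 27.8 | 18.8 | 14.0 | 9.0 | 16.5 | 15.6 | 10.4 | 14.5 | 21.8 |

Weekly DD (7 × max(0, T̄ − 10.6)): 56.0, 0.0, 34.3, 30.1, 53.2, 82.6, 60.9, 35.7, 97.3, 114.8, 120.4, 57.4, 23.8, 0.0, 41.3, 35.0, 0.0, 27.3, 78.4.
Season total = 948.5 DD.
Complete generations = ⌊948.5 / 235⌋ = 4.

4 generations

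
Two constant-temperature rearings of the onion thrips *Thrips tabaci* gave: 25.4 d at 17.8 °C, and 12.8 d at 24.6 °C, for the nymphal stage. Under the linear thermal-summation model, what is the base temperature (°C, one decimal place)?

Linear rate model ⇒ the product D·(T − T_b) is constant across temperatures.
25.4·(17.8 − T_b) = 12.8·(24.6 − T_b)
T_b = (25.4·17.8 − 12.8·24.6) / (25.4 − 12.8) = 137.24 / 12.6 = 10.892 °C ≈ 10.9 °C.

10.9 °C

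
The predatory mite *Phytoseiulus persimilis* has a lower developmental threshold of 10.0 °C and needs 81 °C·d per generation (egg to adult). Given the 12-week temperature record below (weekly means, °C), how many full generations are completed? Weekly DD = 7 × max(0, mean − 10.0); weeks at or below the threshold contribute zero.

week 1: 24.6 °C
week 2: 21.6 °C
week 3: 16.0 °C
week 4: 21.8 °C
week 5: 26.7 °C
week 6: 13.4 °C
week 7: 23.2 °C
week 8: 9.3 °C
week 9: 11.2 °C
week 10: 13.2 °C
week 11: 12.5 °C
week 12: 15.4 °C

7 generations

Weekly DD (7 × max(0, T̄ − 10.0)): 102.2, 81.2, 42.0, 82.6, 116.9, 23.8, 92.4, 0.0, 8.4, 22.4, 17.5, 37.8.
Season total = 627.2 DD.
Complete generations = ⌊627.2 / 81⌋ = 7.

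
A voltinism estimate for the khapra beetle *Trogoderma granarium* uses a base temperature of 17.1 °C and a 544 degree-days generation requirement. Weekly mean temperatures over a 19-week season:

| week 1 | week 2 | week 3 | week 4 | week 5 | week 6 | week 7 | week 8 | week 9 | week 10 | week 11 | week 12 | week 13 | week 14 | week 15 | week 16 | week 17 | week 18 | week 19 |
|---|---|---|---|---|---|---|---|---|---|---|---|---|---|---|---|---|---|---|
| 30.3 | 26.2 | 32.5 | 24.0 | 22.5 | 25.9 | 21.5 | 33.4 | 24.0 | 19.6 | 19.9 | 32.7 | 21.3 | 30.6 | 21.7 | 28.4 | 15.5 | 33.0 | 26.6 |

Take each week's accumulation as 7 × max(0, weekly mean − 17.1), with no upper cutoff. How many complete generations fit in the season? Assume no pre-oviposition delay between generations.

Weekly DD (7 × max(0, T̄ − 17.1)): 92.4, 63.7, 107.8, 48.3, 37.8, 61.6, 30.8, 114.1, 48.3, 17.5, 19.6, 109.2, 29.4, 94.5, 32.2, 79.1, 0.0, 111.3, 66.5.
Season total = 1164.1 DD.
Complete generations = ⌊1164.1 / 544⌋ = 2.

2 generations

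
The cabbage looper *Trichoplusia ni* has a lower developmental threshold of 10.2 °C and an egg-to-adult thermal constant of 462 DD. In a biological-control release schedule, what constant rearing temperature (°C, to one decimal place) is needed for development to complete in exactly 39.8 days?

Required daily accumulation = 462 / 39.8 = 11.608 DD/day.
T = T_base + 11.608 = 10.2 + 11.608 = 21.808 ≈ 21.8 °C.

21.8 °C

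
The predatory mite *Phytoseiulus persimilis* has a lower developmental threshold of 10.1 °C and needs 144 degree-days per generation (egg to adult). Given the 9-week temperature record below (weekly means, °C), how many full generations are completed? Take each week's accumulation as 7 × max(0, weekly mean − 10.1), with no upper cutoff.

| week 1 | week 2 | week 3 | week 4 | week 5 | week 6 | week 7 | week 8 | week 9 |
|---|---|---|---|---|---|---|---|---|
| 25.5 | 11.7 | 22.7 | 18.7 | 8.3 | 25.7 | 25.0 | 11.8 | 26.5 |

4 generations

Weekly DD (7 × max(0, T̄ − 10.1)): 107.8, 11.2, 88.2, 60.2, 0.0, 109.2, 104.3, 11.9, 114.8.
Season total = 607.6 DD.
Complete generations = ⌊607.6 / 144⌋ = 4.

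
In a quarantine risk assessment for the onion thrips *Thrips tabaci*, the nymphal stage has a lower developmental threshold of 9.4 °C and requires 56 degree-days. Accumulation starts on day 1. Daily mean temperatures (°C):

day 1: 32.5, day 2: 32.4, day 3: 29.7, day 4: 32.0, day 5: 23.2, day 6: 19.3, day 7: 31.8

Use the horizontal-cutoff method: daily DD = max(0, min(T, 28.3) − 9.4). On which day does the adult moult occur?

Daily DD above 9.4 °C (capped at 18.9): 18.9, 18.9, 18.9, 18.9, 13.8, 9.9, 18.9.
Cumulative: 18.9, 37.8, 56.7, 75.6, 89.4, 99.3, 118.2.
The total first reaches 56 DD on day 3.

day 3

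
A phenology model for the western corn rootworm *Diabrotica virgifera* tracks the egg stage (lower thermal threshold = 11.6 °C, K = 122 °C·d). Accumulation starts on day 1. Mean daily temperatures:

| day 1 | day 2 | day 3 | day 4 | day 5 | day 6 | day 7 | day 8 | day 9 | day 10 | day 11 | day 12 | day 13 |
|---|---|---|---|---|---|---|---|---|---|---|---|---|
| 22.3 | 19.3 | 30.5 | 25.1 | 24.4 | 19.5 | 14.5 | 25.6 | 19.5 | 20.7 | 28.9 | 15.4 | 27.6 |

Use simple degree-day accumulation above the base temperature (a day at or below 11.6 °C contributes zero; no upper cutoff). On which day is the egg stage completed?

day 11

Daily DD above 11.6 °C: 10.7, 7.7, 18.9, 13.5, 12.8, 7.9, 2.9, 14.0, 7.9, 9.1, 17.3, 3.8, 16.0.
Cumulative: 10.7, 18.4, 37.3, 50.8, 63.6, 71.5, 74.4, 88.4, 96.3, 105.4, 122.7, 126.5, 142.5.
The total first reaches 122 DD on day 11.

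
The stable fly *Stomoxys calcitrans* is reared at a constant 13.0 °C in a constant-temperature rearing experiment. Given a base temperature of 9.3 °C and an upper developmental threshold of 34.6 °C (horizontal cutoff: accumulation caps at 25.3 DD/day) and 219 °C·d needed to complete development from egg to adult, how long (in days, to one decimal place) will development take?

59.2 days

Daily accumulation = 13.0 − 9.3 = 3.7 DD/day.
Duration = 219 / 3.7 = 59.189 ≈ 59.2 days.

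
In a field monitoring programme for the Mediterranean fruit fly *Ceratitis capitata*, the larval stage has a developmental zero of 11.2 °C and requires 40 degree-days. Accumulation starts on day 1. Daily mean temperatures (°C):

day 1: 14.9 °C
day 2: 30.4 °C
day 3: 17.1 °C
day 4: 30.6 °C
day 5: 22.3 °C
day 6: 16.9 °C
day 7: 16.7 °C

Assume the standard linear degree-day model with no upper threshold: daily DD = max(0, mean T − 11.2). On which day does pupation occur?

day 4

Daily DD above 11.2 °C: 3.7, 19.2, 5.9, 19.4, 11.1, 5.7, 5.5.
Cumulative: 3.7, 22.9, 28.8, 48.2, 59.3, 65.0, 70.5.
The total first reaches 40 DD on day 4.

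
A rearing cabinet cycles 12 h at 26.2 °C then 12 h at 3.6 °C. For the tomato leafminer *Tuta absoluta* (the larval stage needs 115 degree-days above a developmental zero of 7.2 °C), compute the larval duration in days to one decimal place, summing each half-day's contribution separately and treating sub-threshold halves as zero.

12.1 days

Day half: max(0, 26.2 − 7.2) × 0.5 = 19.0 × 0.5 = 9.50 DD.
Night half: max(0, 3.6 − 7.2) × 0.5 = 0.0 × 0.5 = 0.00 DD.
Per 24 h: 9.50 DD/day.
Duration = 115 / 9.50 = 12.105 ≈ 12.1 days.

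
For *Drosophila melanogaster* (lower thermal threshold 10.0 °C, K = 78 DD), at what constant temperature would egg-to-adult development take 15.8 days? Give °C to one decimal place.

14.9 °C

Required daily accumulation = 78 / 15.8 = 4.937 DD/day.
T = T_base + 4.937 = 10.0 + 4.937 = 14.937 ≈ 14.9 °C.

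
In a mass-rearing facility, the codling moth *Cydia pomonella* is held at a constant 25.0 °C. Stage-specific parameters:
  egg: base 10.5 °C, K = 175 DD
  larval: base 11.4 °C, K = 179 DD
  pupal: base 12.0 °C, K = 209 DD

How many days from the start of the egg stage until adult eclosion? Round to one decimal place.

egg: 175 / (25.0 − 10.5) = 175 / 14.5 = 12.069 d.
larval: 179 / (25.0 − 11.4) = 179 / 13.6 = 13.162 d.
pupal: 209 / (25.0 − 12.0) = 209 / 13.0 = 16.077 d.
Sum = 41.308 ≈ 41.3 days.

41.3 days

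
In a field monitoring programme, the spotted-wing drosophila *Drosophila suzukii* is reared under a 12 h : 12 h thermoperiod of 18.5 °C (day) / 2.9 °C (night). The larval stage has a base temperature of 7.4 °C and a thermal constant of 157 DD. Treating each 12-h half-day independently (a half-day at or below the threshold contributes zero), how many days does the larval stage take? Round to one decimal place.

28.3 days

Day half: max(0, 18.5 − 7.4) × 0.5 = 11.1 × 0.5 = 5.55 DD.
Night half: max(0, 2.9 − 7.4) × 0.5 = 0.0 × 0.5 = 0.00 DD.
Per 24 h: 5.55 DD/day.
Duration = 157 / 5.55 = 28.288 ≈ 28.3 days.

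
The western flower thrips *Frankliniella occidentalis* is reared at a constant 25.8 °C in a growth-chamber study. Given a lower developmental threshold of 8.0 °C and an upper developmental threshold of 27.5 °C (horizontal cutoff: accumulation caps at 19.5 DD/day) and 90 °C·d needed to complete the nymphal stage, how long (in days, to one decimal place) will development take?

5.1 days

Daily accumulation = 25.8 − 8.0 = 17.8 DD/day.
Duration = 90 / 17.8 = 5.056 ≈ 5.1 days.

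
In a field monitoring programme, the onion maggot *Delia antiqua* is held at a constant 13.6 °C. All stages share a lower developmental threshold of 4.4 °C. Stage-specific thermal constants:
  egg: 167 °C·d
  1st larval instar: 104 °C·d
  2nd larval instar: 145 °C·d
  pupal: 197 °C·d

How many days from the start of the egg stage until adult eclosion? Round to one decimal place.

Daily accumulation at 13.6 °C = 13.6 − 4.4 = 9.2 DD/day.
Total K = 167 + 104 + 145 + 197 = 613 DD.
Total duration = 613 / 9.2 = 66.630 ≈ 66.6 days.

66.6 days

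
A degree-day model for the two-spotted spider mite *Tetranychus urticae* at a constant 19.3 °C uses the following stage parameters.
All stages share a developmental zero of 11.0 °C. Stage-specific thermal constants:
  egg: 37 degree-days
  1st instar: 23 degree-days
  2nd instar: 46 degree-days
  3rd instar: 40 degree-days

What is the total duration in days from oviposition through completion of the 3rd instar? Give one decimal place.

Daily accumulation at 19.3 °C = 19.3 − 11.0 = 8.3 DD/day.
Total K = 37 + 23 + 46 + 40 = 146 DD.
Total duration = 146 / 8.3 = 17.590 ≈ 17.6 days.

17.6 days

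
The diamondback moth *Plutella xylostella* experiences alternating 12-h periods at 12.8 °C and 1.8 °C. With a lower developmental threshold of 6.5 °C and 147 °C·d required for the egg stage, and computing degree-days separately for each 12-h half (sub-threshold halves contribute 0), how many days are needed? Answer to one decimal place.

Day half: max(0, 12.8 − 6.5) × 0.5 = 6.3 × 0.5 = 3.15 DD.
Night half: max(0, 1.8 − 6.5) × 0.5 = 0.0 × 0.5 = 0.00 DD.
Per 24 h: 3.15 DD/day.
Duration = 147 / 3.15 = 46.667 ≈ 46.7 days.

46.7 days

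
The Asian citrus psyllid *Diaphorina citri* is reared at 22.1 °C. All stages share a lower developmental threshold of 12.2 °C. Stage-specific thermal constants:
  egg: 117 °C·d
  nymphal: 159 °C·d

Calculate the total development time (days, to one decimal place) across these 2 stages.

27.9 days

Daily accumulation at 22.1 °C = 22.1 − 12.2 = 9.9 DD/day.
Total K = 117 + 159 = 276 DD.
Total duration = 276 / 9.9 = 27.879 ≈ 27.9 days.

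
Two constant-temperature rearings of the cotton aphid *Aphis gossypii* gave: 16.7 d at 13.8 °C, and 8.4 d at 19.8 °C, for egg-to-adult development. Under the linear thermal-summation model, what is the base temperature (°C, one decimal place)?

Linear rate model ⇒ the product D·(T − T_b) is constant across temperatures.
16.7·(13.8 − T_b) = 8.4·(19.8 − T_b)
T_b = (16.7·13.8 − 8.4·19.8) / (16.7 − 8.4) = 64.14 / 8.3 = 7.728 °C ≈ 7.7 °C.

7.7 °C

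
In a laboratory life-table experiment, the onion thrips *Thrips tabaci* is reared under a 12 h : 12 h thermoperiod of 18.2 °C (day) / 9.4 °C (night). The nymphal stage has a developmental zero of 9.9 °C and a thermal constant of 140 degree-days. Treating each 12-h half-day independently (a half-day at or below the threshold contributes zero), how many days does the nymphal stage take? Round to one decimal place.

Day half: max(0, 18.2 − 9.9) × 0.5 = 8.3 × 0.5 = 4.15 DD.
Night half: max(0, 9.4 − 9.9) × 0.5 = 0.0 × 0.5 = 0.00 DD.
Per 24 h: 4.15 DD/day.
Duration = 140 / 4.15 = 33.735 ≈ 33.7 days.

33.7 days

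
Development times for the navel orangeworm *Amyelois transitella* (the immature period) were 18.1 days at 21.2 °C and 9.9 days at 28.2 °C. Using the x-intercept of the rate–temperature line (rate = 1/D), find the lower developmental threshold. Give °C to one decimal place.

12.7 °C

Linear rate model ⇒ the product D·(T − T_b) is constant across temperatures.
18.1·(21.2 − T_b) = 9.9·(28.2 − T_b)
T_b = (18.1·21.2 − 9.9·28.2) / (18.1 − 9.9) = 104.54 / 8.2 = 12.749 °C ≈ 12.7 °C.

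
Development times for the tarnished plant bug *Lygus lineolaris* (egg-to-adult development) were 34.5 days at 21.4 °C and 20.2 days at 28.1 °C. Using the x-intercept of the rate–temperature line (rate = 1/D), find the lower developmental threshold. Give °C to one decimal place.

Equal thermal constants: D₁(T₁ − T_b) = D₂(T₂ − T_b).
34.5·(21.4 − T_b) = 20.2·(28.1 − T_b)
T_b = (34.5·21.4 − 20.2·28.1) / (34.5 − 20.2) = 170.68 / 14.3 = 11.936 °C ≈ 11.9 °C.

11.9 °C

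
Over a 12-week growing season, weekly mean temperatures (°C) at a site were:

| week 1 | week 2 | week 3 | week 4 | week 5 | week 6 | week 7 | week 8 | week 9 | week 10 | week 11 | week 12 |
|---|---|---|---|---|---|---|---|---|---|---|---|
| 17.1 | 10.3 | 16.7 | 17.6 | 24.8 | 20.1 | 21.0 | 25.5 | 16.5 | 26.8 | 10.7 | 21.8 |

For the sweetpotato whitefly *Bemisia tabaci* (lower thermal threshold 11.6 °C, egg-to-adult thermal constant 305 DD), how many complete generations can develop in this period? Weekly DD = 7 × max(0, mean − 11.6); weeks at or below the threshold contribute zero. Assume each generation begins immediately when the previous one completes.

Weekly DD (7 × max(0, T̄ − 11.6)): 38.5, 0.0, 35.7, 42.0, 92.4, 59.5, 65.8, 97.3, 34.3, 106.4, 0.0, 71.4.
Season total = 643.3 DD.
Complete generations = ⌊643.3 / 305⌋ = 2.

2 generations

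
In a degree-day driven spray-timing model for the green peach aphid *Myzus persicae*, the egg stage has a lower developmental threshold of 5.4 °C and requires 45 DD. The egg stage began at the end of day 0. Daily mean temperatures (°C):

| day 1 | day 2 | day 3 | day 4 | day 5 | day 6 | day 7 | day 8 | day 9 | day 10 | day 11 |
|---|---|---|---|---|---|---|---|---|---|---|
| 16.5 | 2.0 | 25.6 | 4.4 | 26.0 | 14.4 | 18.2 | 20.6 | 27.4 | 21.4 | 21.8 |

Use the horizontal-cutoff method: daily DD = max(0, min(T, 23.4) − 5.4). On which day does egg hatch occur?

day 5

Daily DD above 5.4 °C (capped at 18.0): 11.1, 0.0, 18.0, 0.0, 18.0, 9.0, 12.8, 15.2, 18.0, 16.0, 16.4.
Cumulative: 11.1, 11.1, 29.1, 29.1, 47.1, 56.1, 68.9, 84.1, 102.1, 118.1, 134.5.
The total first reaches 45 DD on day 5.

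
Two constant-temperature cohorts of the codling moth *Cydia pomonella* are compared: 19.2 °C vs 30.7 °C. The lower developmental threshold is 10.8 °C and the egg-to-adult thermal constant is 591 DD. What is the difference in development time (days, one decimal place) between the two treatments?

40.7 days

At 19.2 °C: 591 / (19.2 − 10.8) = 591 / 8.4 = 70.357 d.
At 30.7 °C: 591 / (30.7 − 10.8) = 591 / 19.9 = 29.698 d.
Difference = |70.357 − 29.698| = 40.659 ≈ 40.7 days.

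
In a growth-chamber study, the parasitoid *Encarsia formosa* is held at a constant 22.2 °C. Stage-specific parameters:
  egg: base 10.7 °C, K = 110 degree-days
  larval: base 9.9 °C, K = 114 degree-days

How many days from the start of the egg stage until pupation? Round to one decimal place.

18.8 days

egg: 110 / (22.2 − 10.7) = 110 / 11.5 = 9.565 d.
larval: 114 / (22.2 − 9.9) = 114 / 12.3 = 9.268 d.
Sum = 18.834 ≈ 18.8 days.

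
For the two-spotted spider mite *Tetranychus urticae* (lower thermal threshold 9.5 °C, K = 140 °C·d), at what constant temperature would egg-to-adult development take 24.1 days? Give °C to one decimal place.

15.3 °C

Required daily accumulation = 140 / 24.1 = 5.809 DD/day.
T = T_base + 5.809 = 9.5 + 5.809 = 15.309 ≈ 15.3 °C.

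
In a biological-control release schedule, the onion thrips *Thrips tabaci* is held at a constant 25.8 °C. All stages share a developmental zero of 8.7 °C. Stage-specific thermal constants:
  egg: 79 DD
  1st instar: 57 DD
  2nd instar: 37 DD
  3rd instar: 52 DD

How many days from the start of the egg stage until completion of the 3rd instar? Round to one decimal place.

Daily accumulation at 25.8 °C = 25.8 − 8.7 = 17.1 DD/day.
Total K = 79 + 57 + 37 + 52 = 225 DD.
Total duration = 225 / 17.1 = 13.158 ≈ 13.2 days.

13.2 days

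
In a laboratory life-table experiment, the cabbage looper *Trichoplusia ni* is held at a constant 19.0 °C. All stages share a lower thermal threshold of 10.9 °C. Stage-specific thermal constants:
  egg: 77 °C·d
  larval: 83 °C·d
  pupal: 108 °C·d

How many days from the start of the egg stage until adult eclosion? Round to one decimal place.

33.1 days

Daily accumulation at 19.0 °C = 19.0 − 10.9 = 8.1 DD/day.
Total K = 77 + 83 + 108 = 268 DD.
Total duration = 268 / 8.1 = 33.086 ≈ 33.1 days.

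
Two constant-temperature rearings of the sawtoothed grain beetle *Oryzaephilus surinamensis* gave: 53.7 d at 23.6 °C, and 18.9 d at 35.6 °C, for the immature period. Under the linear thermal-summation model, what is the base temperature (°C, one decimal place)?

17.1 °C

Linear rate model ⇒ the product D·(T − T_b) is constant across temperatures.
53.7·(23.6 − T_b) = 18.9·(35.6 − T_b)
T_b = (53.7·23.6 − 18.9·35.6) / (53.7 − 18.9) = 594.48 / 34.8 = 17.083 °C ≈ 17.1 °C.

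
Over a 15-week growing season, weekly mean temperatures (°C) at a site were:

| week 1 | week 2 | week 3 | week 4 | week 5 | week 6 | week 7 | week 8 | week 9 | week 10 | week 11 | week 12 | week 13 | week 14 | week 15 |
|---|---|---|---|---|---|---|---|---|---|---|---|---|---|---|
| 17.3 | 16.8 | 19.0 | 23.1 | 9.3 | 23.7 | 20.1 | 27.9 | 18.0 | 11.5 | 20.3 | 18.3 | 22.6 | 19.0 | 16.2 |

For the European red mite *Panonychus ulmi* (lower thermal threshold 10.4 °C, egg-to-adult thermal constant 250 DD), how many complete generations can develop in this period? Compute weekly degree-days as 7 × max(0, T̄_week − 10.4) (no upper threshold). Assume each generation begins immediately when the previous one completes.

Weekly DD (7 × max(0, T̄ − 10.4)): 48.3, 44.8, 60.2, 88.9, 0.0, 93.1, 67.9, 122.5, 53.2, 7.7, 69.3, 55.3, 85.4, 60.2, 40.6.
Season total = 897.4 DD.
Complete generations = ⌊897.4 / 250⌋ = 3.

3 generations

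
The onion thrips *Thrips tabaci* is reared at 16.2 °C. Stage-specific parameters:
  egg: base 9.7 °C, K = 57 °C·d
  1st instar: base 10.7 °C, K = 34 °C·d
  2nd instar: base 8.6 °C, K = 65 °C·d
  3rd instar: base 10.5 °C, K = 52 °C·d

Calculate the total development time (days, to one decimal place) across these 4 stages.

32.6 days

egg: 57 / (16.2 − 9.7) = 57 / 6.5 = 8.769 d.
1st instar: 34 / (16.2 − 10.7) = 34 / 5.5 = 6.182 d.
2nd instar: 65 / (16.2 − 8.6) = 65 / 7.6 = 8.553 d.
3rd instar: 52 / (16.2 − 10.5) = 52 / 5.7 = 9.123 d.
Sum = 32.626 ≈ 32.6 days.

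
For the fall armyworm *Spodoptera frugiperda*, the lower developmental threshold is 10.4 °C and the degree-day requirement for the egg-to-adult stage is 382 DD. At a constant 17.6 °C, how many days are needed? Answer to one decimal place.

Daily accumulation = 17.6 − 10.4 = 7.2 DD/day.
Duration = 382 / 7.2 = 53.056 ≈ 53.1 days.

53.1 days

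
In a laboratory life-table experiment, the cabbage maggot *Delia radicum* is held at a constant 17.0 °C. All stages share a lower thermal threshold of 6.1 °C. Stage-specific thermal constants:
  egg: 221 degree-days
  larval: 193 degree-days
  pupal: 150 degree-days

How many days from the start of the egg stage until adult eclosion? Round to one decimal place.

Daily accumulation at 17.0 °C = 17.0 − 6.1 = 10.9 DD/day.
Total K = 221 + 193 + 150 = 564 DD.
Total duration = 564 / 10.9 = 51.743 ≈ 51.7 days.

51.7 days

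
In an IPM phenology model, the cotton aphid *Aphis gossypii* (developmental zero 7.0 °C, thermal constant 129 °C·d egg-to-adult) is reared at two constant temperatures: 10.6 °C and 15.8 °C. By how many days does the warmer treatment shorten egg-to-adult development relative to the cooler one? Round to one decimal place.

At 10.6 °C: 129 / (10.6 − 7.0) = 129 / 3.6 = 35.833 d.
At 15.8 °C: 129 / (15.8 − 7.0) = 129 / 8.8 = 14.659 d.
Difference = |35.833 − 14.659| = 21.174 ≈ 21.2 days.

21.2 days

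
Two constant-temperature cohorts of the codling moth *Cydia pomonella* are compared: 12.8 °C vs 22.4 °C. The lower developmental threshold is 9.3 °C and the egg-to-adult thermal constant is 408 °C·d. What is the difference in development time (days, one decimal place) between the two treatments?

At 12.8 °C: 408 / (12.8 − 9.3) = 408 / 3.5 = 116.571 d.
At 22.4 °C: 408 / (22.4 − 9.3) = 408 / 13.1 = 31.145 d.
Difference = |116.571 − 31.145| = 85.426 ≈ 85.4 days.

85.4 days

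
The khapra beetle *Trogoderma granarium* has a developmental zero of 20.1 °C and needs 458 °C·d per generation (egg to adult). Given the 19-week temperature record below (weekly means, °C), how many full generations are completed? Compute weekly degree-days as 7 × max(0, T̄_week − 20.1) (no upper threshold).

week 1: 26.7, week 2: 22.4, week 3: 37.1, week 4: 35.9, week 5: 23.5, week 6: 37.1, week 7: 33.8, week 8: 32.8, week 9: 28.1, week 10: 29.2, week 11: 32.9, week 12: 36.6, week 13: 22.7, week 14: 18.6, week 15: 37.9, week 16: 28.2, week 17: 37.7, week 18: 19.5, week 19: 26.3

2 generations

Weekly DD (7 × max(0, T̄ − 20.1)): 46.2, 16.1, 119.0, 110.6, 23.8, 119.0, 95.9, 88.9, 56.0, 63.7, 89.6, 115.5, 18.2, 0.0, 124.6, 56.7, 123.2, 0.0, 43.4.
Season total = 1310.4 DD.
Complete generations = ⌊1310.4 / 458⌋ = 2.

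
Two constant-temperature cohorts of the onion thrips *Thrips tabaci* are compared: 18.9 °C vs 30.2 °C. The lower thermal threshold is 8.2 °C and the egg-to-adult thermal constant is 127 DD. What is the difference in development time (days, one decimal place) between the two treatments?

6.1 days

At 18.9 °C: 127 / (18.9 − 8.2) = 127 / 10.7 = 11.869 d.
At 30.2 °C: 127 / (30.2 − 8.2) = 127 / 22.0 = 5.773 d.
Difference = |11.869 − 5.773| = 6.096 ≈ 6.1 days.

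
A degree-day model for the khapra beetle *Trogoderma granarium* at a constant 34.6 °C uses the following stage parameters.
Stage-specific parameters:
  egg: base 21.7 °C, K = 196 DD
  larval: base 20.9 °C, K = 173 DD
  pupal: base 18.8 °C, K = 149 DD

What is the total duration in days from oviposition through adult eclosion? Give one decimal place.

egg: 196 / (34.6 − 21.7) = 196 / 12.9 = 15.194 d.
larval: 173 / (34.6 − 20.9) = 173 / 13.7 = 12.628 d.
pupal: 149 / (34.6 − 18.8) = 149 / 15.8 = 9.430 d.
Sum = 37.252 ≈ 37.3 days.

37.3 days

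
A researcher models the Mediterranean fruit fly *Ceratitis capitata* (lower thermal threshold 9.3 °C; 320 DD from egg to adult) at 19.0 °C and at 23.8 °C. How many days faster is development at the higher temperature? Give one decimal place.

At 19.0 °C: 320 / (19.0 − 9.3) = 320 / 9.7 = 32.990 d.
At 23.8 °C: 320 / (23.8 − 9.3) = 320 / 14.5 = 22.069 d.
Difference = |32.990 − 22.069| = 10.921 ≈ 10.9 days.

10.9 days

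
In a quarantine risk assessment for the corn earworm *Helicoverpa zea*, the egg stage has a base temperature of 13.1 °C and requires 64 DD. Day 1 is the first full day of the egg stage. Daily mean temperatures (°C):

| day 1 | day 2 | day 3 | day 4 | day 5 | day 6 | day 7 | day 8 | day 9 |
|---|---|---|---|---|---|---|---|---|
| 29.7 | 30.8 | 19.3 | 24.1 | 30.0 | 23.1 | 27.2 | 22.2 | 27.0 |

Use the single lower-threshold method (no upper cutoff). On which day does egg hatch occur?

day 5

Daily DD above 13.1 °C: 16.6, 17.7, 6.2, 11.0, 16.9, 10.0, 14.1, 9.1, 13.9.
Cumulative: 16.6, 34.3, 40.5, 51.5, 68.4, 78.4, 92.5, 101.6, 115.5.
The total first reaches 64 DD on day 5.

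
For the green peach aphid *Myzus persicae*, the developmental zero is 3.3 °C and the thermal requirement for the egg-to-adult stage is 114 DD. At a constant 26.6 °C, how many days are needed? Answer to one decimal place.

4.9 days

Daily accumulation = 26.6 − 3.3 = 23.3 DD/day.
Duration = 114 / 23.3 = 4.893 ≈ 4.9 days.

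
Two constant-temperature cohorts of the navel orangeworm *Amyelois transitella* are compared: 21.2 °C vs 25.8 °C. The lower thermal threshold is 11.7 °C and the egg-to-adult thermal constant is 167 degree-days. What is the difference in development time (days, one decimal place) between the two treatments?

5.7 days

At 21.2 °C: 167 / (21.2 − 11.7) = 167 / 9.5 = 17.579 d.
At 25.8 °C: 167 / (25.8 − 11.7) = 167 / 14.1 = 11.844 d.
Difference = |17.579 − 11.844| = 5.735 ≈ 5.7 days.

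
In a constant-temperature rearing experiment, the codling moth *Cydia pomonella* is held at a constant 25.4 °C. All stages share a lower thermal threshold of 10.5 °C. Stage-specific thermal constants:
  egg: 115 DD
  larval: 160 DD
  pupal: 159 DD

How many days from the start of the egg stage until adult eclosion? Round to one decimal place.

29.1 days

Daily accumulation at 25.4 °C = 25.4 − 10.5 = 14.9 DD/day.
Total K = 115 + 160 + 159 = 434 DD.
Total duration = 434 / 14.9 = 29.128 ≈ 29.1 days.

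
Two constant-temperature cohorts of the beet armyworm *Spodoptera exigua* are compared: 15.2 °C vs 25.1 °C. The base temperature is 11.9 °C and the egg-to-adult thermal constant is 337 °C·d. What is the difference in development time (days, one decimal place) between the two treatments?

76.6 days

At 15.2 °C: 337 / (15.2 − 11.9) = 337 / 3.3 = 102.121 d.
At 25.1 °C: 337 / (25.1 − 11.9) = 337 / 13.2 = 25.530 d.
Difference = |102.121 − 25.530| = 76.591 ≈ 76.6 days.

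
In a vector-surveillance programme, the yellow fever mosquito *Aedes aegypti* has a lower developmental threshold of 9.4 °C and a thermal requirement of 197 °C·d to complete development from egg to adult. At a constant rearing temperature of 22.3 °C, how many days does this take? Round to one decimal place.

15.3 days

Daily accumulation = 22.3 − 9.4 = 12.9 DD/day.
Duration = 197 / 12.9 = 15.271 ≈ 15.3 days.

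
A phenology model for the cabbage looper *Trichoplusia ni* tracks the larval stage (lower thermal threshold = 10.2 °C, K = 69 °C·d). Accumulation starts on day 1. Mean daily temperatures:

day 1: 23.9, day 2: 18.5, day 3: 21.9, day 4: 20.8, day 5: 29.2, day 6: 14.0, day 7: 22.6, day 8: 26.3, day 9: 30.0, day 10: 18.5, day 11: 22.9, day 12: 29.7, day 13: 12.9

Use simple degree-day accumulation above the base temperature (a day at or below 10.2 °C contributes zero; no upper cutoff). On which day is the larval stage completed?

Daily DD above 10.2 °C: 13.7, 8.3, 11.7, 10.6, 19.0, 3.8, 12.4, 16.1, 19.8, 8.3, 12.7, 19.5, 2.7.
Cumulative: 13.7, 22.0, 33.7, 44.3, 63.3, 67.1, 79.5, 95.6, 115.4, 123.7, 136.4, 155.9, 158.6.
The total first reaches 69 DD on day 7.

day 7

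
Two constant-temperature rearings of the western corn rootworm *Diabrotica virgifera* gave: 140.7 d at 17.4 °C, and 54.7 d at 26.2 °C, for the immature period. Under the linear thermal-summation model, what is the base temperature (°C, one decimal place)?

11.8 °C

Equal thermal constants: D₁(T₁ − T_b) = D₂(T₂ − T_b).
140.7·(17.4 − T_b) = 54.7·(26.2 − T_b)
T_b = (140.7·17.4 − 54.7·26.2) / (140.7 − 54.7) = 1015.04 / 86.0 = 11.803 °C ≈ 11.8 °C.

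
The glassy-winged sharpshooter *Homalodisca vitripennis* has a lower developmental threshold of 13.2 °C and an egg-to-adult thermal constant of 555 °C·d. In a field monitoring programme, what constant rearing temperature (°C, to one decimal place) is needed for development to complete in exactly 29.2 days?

32.2 °C

Required daily accumulation = 555 / 29.2 = 19.007 DD/day.
T = T_base + 19.007 = 13.2 + 19.007 = 32.207 ≈ 32.2 °C.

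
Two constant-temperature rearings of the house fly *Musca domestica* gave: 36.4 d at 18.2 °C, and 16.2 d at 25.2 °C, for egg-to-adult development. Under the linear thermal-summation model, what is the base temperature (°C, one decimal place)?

12.6 °C

Under the model K = D·(T − T_b), so D₁·(T₁ − T_b) = D₂·(T₂ − T_b).
36.4·(18.2 − T_b) = 16.2·(25.2 − T_b)
T_b = (36.4·18.2 − 16.2·25.2) / (36.4 − 16.2) = 254.24 / 20.2 = 12.586 °C ≈ 12.6 °C.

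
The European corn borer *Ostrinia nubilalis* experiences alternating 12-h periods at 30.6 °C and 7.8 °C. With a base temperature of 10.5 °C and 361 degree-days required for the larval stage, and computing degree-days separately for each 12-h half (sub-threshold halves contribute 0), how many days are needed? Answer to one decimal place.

35.9 days

Day half: max(0, 30.6 − 10.5) × 0.5 = 20.1 × 0.5 = 10.05 DD.
Night half: max(0, 7.8 − 10.5) × 0.5 = 0.0 × 0.5 = 0.00 DD.
Per 24 h: 10.05 DD/day.
Duration = 361 / 10.05 = 35.920 ≈ 35.9 days.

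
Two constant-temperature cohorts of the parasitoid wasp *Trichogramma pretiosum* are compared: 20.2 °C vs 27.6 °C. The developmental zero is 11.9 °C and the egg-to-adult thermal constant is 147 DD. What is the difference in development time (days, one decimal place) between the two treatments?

At 20.2 °C: 147 / (20.2 − 11.9) = 147 / 8.3 = 17.711 d.
At 27.6 °C: 147 / (27.6 − 11.9) = 147 / 15.7 = 9.363 d.
Difference = |17.711 − 9.363| = 8.348 ≈ 8.3 days.

8.3 days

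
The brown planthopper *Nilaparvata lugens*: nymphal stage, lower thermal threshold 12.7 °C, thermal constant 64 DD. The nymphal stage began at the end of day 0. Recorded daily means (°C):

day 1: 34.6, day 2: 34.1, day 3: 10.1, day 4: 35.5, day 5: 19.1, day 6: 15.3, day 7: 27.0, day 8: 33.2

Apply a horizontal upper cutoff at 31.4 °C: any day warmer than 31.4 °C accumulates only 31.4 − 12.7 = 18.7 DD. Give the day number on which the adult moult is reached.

Daily DD above 12.7 °C (capped at 18.7): 18.7, 18.7, 0.0, 18.7, 6.4, 2.6, 14.3, 18.7.
Cumulative: 18.7, 37.4, 37.4, 56.1, 62.5, 65.1, 79.4, 98.1.
The total first reaches 64 DD on day 6.

day 6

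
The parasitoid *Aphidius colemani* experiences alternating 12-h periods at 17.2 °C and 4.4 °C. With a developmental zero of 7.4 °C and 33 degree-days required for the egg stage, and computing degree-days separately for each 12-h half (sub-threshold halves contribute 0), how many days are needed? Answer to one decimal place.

6.7 days

Day half: max(0, 17.2 − 7.4) × 0.5 = 9.8 × 0.5 = 4.90 DD.
Night half: max(0, 4.4 − 7.4) × 0.5 = 0.0 × 0.5 = 0.00 DD.
Per 24 h: 4.90 DD/day.
Duration = 33 / 4.90 = 6.735 ≈ 6.7 days.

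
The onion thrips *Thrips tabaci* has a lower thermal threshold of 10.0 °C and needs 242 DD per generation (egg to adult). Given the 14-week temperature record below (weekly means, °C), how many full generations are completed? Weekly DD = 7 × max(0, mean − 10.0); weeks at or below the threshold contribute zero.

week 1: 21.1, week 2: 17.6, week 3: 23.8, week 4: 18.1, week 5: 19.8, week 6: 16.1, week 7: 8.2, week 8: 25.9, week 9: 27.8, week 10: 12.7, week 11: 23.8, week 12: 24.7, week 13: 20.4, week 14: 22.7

4 generations

Weekly DD (7 × max(0, T̄ − 10.0)): 77.7, 53.2, 96.6, 56.7, 68.6, 42.7, 0.0, 111.3, 124.6, 18.9, 96.6, 102.9, 72.8, 88.9.
Season total = 1011.5 DD.
Complete generations = ⌊1011.5 / 242⌋ = 4.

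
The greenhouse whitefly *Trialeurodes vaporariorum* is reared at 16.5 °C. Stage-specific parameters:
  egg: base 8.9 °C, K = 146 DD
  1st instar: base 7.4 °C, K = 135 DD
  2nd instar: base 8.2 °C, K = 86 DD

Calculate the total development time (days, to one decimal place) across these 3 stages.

44.4 days

egg: 146 / (16.5 − 8.9) = 146 / 7.6 = 19.211 d.
1st instar: 135 / (16.5 − 7.4) = 135 / 9.1 = 14.835 d.
2nd instar: 86 / (16.5 − 8.2) = 86 / 8.3 = 10.361 d.
Sum = 44.407 ≈ 44.4 days.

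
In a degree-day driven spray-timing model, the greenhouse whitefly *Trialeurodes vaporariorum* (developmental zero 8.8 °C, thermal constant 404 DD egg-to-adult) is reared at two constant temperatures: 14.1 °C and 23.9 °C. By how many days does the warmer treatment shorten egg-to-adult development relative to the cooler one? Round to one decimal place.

49.5 days

At 14.1 °C: 404 / (14.1 − 8.8) = 404 / 5.3 = 76.226 d.
At 23.9 °C: 404 / (23.9 − 8.8) = 404 / 15.1 = 26.755 d.
Difference = |76.226 − 26.755| = 49.471 ≈ 49.5 days.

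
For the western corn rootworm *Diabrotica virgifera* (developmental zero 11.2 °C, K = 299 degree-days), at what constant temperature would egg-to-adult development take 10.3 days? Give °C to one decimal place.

Required daily accumulation = 299 / 10.3 = 29.029 DD/day.
T = T_base + 29.029 = 11.2 + 29.029 = 40.229 ≈ 40.2 °C.

40.2 °C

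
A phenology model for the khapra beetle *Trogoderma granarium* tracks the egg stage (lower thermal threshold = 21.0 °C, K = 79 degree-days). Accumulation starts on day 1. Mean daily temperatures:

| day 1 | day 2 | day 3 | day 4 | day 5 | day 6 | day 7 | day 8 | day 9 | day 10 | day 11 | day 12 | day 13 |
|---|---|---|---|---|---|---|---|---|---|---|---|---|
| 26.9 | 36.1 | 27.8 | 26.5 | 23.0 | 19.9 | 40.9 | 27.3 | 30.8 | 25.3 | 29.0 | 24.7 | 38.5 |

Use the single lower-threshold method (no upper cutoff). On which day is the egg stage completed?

Daily DD above 21.0 °C: 5.9, 15.1, 6.8, 5.5, 2.0, 0.0, 19.9, 6.3, 9.8, 4.3, 8.0, 3.7, 17.5.
Cumulative: 5.9, 21.0, 27.8, 33.3, 35.3, 35.3, 55.2, 61.5, 71.3, 75.6, 83.6, 87.3, 104.8.
The total first reaches 79 DD on day 11.

day 11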